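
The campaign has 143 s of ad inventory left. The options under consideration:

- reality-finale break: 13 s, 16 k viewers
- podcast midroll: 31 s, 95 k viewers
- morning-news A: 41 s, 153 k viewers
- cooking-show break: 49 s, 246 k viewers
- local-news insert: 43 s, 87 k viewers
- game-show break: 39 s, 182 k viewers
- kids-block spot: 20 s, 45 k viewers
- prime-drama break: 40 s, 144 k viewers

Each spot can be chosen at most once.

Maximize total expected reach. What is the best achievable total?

Ranking by ratio (expected reach/s): cooking-show break 5.02, game-show break 4.67, morning-news A 3.73.
Best packing: reality-finale break + morning-news A + cooking-show break + game-show break — 142 s, 597 total.
Runner-up reality-finale break + cooking-show break + game-show break + prime-drama break tops out at 588.

597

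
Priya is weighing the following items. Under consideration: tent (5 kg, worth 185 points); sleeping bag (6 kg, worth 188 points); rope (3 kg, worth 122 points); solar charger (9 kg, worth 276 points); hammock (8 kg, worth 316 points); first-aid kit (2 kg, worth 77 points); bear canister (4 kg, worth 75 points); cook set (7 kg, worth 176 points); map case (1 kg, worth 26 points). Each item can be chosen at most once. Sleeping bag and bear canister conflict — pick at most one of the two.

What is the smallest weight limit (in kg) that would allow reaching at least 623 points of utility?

Minimise kg subject to total utility ≥ 623.
tent + rope + hammock reaches 623 using 16 kg.
No combination under 16 kg hits 623.

16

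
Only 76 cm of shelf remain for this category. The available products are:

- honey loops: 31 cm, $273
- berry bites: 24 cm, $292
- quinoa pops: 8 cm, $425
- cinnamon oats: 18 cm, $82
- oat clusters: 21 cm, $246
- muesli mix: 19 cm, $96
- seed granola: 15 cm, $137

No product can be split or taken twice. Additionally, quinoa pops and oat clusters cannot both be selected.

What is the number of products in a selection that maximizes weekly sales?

3

Best achievable weekly sales is 990.
One optimal bundle: honey loops + berry bites + quinoa pops (63 cm).
All optima have 3 products.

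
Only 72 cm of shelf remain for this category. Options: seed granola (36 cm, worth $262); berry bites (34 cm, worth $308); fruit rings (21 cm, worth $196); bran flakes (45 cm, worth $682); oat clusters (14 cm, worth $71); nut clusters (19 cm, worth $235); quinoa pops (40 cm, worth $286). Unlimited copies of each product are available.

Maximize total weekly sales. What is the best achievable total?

917

Taking bran flakes + nut clusters: 64 cm used, 917 in weekly sales.
Nothing else within 72 cm beats 917.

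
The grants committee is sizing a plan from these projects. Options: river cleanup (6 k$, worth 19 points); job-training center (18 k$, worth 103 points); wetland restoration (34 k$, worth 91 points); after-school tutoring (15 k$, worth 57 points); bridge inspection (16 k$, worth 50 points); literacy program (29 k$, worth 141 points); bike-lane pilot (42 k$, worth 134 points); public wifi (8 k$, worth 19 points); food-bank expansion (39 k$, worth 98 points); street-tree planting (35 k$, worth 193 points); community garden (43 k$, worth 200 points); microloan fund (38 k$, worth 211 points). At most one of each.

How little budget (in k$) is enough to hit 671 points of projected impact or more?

Look for the lowest-budget combination reaching 671.
river cleanup + job-training center + literacy program + public wifi + street-tree planting + microloan fund: 686 projected impact at 134 k$.
No combination under 134 k$ hits 671.

134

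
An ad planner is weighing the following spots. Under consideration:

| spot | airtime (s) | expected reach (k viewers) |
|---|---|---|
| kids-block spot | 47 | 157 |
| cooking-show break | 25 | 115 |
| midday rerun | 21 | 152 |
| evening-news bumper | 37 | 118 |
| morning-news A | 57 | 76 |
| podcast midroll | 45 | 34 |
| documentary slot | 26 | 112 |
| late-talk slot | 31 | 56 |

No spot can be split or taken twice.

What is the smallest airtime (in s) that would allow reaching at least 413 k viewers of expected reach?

93

Need the lightest bundle worth ≥ 413.
Taking kids-block spot + cooking-show break + midday rerun gives 424 (≥ 413) for 93 s.
Below 93 s the best achievable stays under 413.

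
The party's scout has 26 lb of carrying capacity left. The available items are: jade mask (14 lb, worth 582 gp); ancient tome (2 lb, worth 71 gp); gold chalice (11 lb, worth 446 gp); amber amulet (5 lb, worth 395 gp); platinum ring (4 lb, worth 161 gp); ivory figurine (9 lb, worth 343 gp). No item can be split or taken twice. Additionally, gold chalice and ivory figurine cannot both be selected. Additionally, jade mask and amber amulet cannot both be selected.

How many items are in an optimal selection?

Optimal total is 1073.
One optimal bundle: ancient tome + gold chalice + amber amulet + platinum ring (22 lb).
Any selection reaching 1073 contains exactly 4 items.

4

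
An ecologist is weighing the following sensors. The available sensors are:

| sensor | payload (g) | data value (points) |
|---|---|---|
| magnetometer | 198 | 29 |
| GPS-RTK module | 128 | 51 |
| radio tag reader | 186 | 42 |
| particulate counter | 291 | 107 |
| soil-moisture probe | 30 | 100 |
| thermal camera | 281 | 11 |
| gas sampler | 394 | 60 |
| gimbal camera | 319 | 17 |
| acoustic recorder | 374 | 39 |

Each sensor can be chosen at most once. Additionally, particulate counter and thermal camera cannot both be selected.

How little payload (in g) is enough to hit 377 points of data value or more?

1227

Minimise g subject to total data value ≥ 377.
Taking magnetometer + GPS-RTK module + radio tag reader + particulate counter + soil-moisture probe + gas sampler gives 389 (≥ 377) for 1227 g.
No combination under 1227 g hits 377.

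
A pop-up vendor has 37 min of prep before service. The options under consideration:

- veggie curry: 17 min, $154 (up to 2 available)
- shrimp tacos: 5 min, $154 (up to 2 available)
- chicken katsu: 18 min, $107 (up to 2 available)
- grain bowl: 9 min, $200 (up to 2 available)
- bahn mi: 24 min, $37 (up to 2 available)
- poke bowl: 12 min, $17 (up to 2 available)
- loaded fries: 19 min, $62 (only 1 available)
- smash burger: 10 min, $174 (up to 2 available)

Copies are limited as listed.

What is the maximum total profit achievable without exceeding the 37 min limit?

Taking the top-ratio dishes first gives 2×shrimp tacos + 2×grain bowl for 708 (28 min).
Dropping shrimp tacos frees 5 min; slotting in smash burger (10 min) lifts the total to 728 at 33 min.

728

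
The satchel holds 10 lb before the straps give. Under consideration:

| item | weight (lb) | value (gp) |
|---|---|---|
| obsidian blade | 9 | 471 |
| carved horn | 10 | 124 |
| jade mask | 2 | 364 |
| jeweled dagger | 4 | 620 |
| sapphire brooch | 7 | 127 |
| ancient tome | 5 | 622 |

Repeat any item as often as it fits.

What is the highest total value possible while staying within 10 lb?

1820

Ranking by ratio (value/lb): jade mask 182.00, jeweled dagger 155.00, ancient tome 124.40.
The ratio ordering already packs tightly: 5×jade mask, 10 lb, 1820.
Nothing else within 10 lb beats 1820.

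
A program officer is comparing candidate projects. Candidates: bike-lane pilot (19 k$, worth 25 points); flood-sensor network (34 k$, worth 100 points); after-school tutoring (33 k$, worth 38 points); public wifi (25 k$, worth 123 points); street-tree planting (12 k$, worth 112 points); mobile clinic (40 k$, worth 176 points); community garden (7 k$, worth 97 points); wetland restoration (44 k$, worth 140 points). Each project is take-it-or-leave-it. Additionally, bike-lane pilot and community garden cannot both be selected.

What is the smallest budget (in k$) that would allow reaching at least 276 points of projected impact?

Minimise k$ subject to total projected impact ≥ 276.
public wifi + street-tree planting + community garden reaches 332 using 44 k$.
Any bundle with less than 44 k$ falls short of 276.

44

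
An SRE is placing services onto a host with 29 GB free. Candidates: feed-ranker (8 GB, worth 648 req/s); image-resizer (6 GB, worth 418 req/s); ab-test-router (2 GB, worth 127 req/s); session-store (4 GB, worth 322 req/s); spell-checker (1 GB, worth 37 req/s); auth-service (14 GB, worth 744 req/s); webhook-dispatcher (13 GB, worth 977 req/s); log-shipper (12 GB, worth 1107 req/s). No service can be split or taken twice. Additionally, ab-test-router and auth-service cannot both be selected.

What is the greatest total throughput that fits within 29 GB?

2406

A density-first pass picks feed-ranker + ab-test-router + session-store + spell-checker + log-shipper — 2241 at 27 GB.
The 11 GB tied up in feed-ranker and ab-test-router and spell-checker is better spent on webhook-dispatcher — total rises to 2406 (29 GB).
The closest alternative, feed-ranker + image-resizer + ab-test-router + spell-checker + log-shipper, reaches only 2337.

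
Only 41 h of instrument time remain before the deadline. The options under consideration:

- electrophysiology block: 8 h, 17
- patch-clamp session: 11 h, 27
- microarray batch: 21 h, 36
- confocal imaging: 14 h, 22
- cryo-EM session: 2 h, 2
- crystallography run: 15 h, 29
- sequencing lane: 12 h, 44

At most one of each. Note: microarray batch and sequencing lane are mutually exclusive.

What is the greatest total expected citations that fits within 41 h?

Density check — sequencing lane 3.67, patch-clamp session 2.45, electrophysiology block 2.12, crystallography run 1.93 are the best per h.
Greedy by ratio would take electrophysiology block + patch-clamp session + cryo-EM session + sequencing lane: 33 h used, total 90.
Replace electrophysiology block with crystallography run: the trade gains 12 net, giving 102 at 40 h.
No other feasible combination exceeds 102.

102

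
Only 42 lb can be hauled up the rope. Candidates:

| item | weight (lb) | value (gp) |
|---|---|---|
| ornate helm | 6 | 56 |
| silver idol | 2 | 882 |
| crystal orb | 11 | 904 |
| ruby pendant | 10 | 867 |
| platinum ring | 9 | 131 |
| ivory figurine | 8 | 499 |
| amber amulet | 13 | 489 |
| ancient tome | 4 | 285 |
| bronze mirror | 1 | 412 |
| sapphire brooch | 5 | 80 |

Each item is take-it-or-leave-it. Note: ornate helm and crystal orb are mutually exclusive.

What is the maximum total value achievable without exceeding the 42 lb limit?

Taking silver idol + crystal orb + ruby pendant + ivory figurine + ancient tome + bronze mirror + sapphire brooch: 41 lb used, 3929 in value.

3929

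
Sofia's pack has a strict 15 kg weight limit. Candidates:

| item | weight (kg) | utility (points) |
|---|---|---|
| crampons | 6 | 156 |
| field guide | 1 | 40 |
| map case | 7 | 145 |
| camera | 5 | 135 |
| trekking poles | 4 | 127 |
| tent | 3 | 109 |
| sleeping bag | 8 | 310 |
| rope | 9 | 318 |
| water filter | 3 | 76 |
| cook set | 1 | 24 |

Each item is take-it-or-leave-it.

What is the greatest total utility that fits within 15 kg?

546

By utility per kg: field guide 40.00, sleeping bag 38.75, tent 36.33, rope 35.33 lead.
A density-first pass picks field guide + tent + sleeping bag + water filter — 535 at 15 kg.
The 4 kg tied up in field guide and water filter is better spent on trekking poles — total rises to 546 (15 kg).
That's the maximum — no swap from here does better than 546.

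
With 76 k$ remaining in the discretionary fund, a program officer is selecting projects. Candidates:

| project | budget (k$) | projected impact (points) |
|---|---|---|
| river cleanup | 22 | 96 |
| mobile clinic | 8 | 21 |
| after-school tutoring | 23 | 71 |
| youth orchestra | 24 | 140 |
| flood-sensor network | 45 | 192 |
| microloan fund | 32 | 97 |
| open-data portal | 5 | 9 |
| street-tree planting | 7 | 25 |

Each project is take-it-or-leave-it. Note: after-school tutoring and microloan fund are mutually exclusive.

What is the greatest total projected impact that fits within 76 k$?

357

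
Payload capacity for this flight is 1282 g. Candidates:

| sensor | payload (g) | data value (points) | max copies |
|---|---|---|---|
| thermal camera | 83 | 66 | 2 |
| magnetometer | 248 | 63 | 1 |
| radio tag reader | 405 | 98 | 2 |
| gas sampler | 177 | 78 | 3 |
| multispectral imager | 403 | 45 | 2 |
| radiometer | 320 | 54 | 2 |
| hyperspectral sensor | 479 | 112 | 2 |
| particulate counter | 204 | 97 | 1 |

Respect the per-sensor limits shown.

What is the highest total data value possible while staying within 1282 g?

Density check — thermal camera 0.80, particulate counter 0.48, gas sampler 0.44 are the best per g.
2×thermal camera + magnetometer + 3×gas sampler + particulate counter uses 1149 of the 1282 g and totals 526.
The spare 133 g is too small for any remaining sensor, and no exchange beats 526.

526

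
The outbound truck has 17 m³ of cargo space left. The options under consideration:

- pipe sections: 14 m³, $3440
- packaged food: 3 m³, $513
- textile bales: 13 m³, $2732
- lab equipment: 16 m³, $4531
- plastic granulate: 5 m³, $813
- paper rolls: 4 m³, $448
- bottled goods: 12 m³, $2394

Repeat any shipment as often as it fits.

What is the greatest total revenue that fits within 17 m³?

Density check — lab equipment 283.19, pipe sections 245.71, textile bales 210.15, bottled goods 199.50 are the best per m³.
Lab equipment uses 16 of the 17 m³ and totals 4531.

4531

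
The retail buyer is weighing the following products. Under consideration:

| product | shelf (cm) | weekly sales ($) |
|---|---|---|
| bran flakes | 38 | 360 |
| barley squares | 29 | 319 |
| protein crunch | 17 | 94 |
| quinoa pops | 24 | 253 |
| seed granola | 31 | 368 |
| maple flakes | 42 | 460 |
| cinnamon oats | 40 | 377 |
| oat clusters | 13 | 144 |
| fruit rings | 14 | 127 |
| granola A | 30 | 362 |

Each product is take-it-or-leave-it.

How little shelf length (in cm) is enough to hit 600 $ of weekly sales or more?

54

Need the lightest bundle worth ≥ 600.
Taking quinoa pops + granola A gives 615 (≥ 600) for 54 cm.
Below 54 cm the best achievable stays under 600.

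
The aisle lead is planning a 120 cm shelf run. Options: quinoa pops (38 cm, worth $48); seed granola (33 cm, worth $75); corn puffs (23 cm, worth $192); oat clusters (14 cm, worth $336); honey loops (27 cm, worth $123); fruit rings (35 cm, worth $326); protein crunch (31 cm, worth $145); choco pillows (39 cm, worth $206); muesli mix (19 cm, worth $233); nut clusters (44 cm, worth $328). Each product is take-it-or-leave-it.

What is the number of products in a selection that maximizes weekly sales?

4

Optimal total is 1223.
For example oat clusters + fruit rings + muesli mix + nut clusters achieves it, using 112 cm.
Any selection reaching 1223 contains exactly 4 products.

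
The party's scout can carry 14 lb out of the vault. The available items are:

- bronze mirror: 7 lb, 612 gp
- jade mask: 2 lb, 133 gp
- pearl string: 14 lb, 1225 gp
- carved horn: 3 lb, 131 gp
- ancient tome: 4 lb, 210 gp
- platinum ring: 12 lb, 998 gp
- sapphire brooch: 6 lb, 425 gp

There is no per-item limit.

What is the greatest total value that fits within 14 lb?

1225

Density check — pearl string 87.50, bronze mirror 87.43, platinum ring 83.17 are the best per lb.
Best packing: pearl string — 14 lb, 1225 total.
Every other selection either busts 14 lb or fails to beat 1225.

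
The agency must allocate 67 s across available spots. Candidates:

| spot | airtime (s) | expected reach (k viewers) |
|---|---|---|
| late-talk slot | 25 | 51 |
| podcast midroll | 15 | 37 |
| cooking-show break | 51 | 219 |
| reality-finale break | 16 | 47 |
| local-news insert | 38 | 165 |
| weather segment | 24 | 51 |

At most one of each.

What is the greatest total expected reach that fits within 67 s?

Density check — local-news insert 4.34, cooking-show break 4.29, reality-finale break 2.94 are the best per s.
The ratio heuristic lands on reality-finale break + local-news insert (212) but leaves 13 s idle.
Dropping local-news insert frees 38 s; slotting in cooking-show break (51 s) lifts the total to 266 at 67 s.
Runner-up podcast midroll + cooking-show break tops out at 256.

266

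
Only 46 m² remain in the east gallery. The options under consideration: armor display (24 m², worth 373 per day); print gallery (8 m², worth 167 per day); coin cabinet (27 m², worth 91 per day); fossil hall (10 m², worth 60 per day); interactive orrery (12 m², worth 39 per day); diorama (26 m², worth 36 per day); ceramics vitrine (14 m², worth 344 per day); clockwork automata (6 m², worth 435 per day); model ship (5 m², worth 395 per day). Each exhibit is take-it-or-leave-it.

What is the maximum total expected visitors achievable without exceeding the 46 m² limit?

1401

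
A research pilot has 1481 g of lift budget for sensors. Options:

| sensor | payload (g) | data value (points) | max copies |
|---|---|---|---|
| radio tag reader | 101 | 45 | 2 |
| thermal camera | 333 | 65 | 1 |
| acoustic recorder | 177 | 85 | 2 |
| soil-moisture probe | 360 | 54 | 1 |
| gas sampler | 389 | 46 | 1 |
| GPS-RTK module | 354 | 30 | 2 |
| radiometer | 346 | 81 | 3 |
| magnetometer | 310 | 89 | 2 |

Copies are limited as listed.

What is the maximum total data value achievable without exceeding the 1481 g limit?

Filling by ratio: 2×radio tag reader + 2×acoustic recorder + 2×magnetometer for 438, with 305 g left unused.
Replace radio tag reader with radiometer: the trade gains 36 net, giving 474 at 1421 g.
That's the maximum — no swap from here does better than 474.

474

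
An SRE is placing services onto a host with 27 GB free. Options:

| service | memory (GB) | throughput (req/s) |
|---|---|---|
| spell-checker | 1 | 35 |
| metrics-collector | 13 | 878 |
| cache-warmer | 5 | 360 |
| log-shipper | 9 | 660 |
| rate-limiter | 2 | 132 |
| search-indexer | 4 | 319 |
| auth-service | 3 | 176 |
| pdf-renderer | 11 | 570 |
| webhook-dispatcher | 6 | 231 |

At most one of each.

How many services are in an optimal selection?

3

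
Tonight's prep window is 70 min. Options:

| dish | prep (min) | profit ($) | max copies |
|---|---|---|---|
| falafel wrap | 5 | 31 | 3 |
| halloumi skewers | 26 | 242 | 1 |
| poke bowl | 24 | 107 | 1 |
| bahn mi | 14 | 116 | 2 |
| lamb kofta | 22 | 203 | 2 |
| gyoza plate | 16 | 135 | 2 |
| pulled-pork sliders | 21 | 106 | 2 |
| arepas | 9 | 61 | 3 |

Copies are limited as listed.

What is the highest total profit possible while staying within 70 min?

Density check — halloumi skewers 9.31, lamb kofta 9.23, gyoza plate 8.44, bahn mi 8.29 are the best per min.
Halloumi skewers + 2×lamb kofta uses 70 of the 70 min and totals 648.
No other feasible combination exceeds 648.

648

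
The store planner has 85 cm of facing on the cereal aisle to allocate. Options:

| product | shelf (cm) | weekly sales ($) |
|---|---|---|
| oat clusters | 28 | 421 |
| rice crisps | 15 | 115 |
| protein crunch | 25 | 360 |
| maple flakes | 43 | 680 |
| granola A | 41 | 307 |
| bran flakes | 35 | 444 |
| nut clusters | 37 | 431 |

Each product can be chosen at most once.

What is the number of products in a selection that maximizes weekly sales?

The maximum weekly sales within 85 cm is 1155.
For example rice crisps + protein crunch + maple flakes achieves it, using 83 cm.
Any selection reaching 1155 contains exactly 3 products.

3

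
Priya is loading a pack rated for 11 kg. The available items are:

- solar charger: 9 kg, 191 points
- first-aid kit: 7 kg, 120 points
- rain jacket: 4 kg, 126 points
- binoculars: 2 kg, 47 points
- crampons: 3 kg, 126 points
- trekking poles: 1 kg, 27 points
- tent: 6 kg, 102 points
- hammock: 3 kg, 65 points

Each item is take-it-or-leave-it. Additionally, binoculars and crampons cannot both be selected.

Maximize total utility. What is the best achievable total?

Best packing: rain jacket + crampons + trekking poles + hammock — 11 kg, 344 total.
No other feasible combination exceeds 344.

344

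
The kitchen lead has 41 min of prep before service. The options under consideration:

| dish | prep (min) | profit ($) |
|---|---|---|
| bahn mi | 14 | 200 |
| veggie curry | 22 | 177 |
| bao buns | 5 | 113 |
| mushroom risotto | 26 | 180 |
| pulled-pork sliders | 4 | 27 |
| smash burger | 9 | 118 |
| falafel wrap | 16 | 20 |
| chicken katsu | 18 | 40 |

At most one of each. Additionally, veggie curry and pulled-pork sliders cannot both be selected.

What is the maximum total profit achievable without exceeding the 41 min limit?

Taking the top-ratio dishes first gives bahn mi + bao buns + pulled-pork sliders + smash burger for 458 (32 min).
Replace pulled-pork sliders and smash burger with veggie curry: the trade gains 32 net, giving 490 at 41 min.
That's the maximum — no feasible swap from here does better than 490.

490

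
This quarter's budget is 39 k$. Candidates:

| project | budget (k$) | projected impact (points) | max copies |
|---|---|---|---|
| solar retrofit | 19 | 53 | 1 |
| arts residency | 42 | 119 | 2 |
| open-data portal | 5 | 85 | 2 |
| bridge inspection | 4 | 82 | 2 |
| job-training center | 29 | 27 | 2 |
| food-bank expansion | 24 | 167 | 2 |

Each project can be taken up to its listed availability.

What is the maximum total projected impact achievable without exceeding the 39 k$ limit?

419

The ratio heuristic lands on solar retrofit + 2×open-data portal + 2×bridge inspection (387) but leaves 2 k$ idle.
Dropping solar retrofit and bridge inspection frees 23 k$; slotting in food-bank expansion (24 k$) lifts the total to 419 at 38 k$.
Nothing else within 39 k$ beats 419.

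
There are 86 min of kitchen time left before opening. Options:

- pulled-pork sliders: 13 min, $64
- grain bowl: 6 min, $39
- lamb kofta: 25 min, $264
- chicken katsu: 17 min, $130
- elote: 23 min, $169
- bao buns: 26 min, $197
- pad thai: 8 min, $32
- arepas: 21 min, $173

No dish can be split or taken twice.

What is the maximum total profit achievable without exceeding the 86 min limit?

736

Lamb kofta + chicken katsu + elote + arepas uses 86 of the 86 min and totals 736.
Nothing else within 86 min beats 736.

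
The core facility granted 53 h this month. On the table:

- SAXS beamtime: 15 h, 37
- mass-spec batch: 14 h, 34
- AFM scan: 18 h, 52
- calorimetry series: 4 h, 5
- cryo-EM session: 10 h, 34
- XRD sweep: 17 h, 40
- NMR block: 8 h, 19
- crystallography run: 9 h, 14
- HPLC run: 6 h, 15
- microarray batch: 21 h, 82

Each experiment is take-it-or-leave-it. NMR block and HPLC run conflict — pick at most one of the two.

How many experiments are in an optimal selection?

Optimal total is 173.
AFM scan + calorimetry series + cryo-EM session + microarray batch hits 173 at 53 h.
Any selection reaching 173 contains exactly 4 experiments.

4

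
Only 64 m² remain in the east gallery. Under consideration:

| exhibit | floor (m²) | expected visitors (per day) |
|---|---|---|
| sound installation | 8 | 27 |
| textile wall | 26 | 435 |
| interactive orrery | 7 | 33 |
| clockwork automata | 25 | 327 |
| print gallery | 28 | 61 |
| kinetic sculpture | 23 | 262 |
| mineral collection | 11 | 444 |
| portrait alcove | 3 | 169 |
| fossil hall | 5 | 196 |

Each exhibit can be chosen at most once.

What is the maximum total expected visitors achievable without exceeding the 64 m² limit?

Taking the top-ratio exhibits first gives sound installation + textile wall + interactive orrery + mineral collection + portrait alcove + fossil hall for 1304 (60 m²).
Replace sound installation and interactive orrery and fossil hall with kinetic sculpture: the trade gains 6 net, giving 1310 at 63 m².
Runner-up sound installation + textile wall + interactive orrery + mineral collection + portrait alcove + fossil hall tops out at 1304.

1310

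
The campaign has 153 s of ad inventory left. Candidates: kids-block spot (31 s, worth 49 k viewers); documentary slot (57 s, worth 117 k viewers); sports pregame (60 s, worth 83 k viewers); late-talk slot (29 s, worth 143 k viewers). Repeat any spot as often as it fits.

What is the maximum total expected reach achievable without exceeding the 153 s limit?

715

Taking 5×late-talk slot: 145 s used, 715 in expected reach.
Every other selection either busts 153 s or fails to beat 715.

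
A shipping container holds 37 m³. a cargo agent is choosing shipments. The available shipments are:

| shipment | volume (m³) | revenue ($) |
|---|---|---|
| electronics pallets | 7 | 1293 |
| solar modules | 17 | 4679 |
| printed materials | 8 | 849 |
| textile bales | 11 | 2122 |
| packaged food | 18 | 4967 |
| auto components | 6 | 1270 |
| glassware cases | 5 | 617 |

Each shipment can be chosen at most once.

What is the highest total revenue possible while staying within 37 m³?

9646

Taking solar modules + packaged food: 35 m³ used, 9646 in revenue.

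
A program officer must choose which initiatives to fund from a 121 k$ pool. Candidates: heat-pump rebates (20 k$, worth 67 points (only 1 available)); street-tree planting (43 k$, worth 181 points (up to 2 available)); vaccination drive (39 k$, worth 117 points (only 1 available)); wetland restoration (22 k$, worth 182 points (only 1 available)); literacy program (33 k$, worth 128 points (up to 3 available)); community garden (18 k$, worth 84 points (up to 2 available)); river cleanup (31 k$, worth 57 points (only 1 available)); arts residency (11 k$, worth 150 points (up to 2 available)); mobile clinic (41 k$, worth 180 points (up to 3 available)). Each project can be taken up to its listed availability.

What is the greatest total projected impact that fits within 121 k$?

830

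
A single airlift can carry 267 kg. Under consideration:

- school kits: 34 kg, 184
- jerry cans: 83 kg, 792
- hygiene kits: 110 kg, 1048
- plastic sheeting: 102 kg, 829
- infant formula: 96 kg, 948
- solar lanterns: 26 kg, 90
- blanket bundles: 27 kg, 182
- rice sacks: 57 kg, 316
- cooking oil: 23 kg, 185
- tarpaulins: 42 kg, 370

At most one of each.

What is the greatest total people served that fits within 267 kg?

The ratio heuristic lands on jerry cans + infant formula + cooking oil + tarpaulins (2295) but leaves 23 kg idle.
The 96 kg tied up in infant formula is better spent on hygiene kits — total rises to 2395 (258 kg).
Next best is jerry cans + hygiene kits + blanket bundles + tarpaulins at 2392 (262 kg) — short by 3.

2395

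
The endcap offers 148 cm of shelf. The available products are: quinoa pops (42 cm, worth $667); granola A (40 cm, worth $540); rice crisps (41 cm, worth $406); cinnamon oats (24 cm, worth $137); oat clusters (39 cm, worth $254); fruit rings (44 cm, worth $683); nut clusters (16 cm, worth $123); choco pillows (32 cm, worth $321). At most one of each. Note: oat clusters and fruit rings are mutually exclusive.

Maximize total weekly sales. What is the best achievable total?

Quinoa pops + granola A + fruit rings + nut clusters uses 142 of the 148 cm and totals 2013.
Runner-up quinoa pops + granola A + fruit rings tops out at 1890.

2013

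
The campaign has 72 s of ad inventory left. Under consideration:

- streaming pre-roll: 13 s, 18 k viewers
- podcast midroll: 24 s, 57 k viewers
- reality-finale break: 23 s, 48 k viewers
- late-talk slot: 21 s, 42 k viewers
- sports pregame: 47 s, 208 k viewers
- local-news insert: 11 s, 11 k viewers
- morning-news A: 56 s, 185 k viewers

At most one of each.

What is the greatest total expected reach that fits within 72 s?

265

Podcast midroll + sports pregame uses 71 of the 72 s and totals 265.
Next best is reality-finale break + sports pregame at 256 (70 s) — short by 9.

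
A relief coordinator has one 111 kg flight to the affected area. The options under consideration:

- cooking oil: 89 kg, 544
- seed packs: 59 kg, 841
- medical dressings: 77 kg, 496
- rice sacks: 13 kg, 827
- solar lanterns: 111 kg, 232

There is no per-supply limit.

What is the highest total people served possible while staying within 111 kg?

6616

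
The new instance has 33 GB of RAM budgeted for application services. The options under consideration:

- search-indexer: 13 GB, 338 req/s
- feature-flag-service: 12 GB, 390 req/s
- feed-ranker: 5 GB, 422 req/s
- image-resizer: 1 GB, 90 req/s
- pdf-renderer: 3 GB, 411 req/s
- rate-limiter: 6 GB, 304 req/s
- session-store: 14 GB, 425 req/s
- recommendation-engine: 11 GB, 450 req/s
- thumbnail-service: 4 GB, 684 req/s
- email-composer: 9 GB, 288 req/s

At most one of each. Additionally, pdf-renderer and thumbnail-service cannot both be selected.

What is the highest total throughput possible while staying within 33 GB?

2036

Taking feature-flag-service + feed-ranker + image-resizer + recommendation-engine + thumbnail-service: 33 GB used, 2036 in throughput.
An exhaustive check of the 1024 subsets confirms 2036.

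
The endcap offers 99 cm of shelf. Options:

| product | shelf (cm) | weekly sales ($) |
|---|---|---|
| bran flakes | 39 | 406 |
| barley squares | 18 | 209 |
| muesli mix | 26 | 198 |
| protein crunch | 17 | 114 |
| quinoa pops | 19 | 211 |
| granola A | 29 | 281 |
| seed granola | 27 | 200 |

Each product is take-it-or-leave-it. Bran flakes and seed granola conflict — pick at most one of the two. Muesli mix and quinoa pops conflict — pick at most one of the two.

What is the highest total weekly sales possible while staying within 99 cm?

940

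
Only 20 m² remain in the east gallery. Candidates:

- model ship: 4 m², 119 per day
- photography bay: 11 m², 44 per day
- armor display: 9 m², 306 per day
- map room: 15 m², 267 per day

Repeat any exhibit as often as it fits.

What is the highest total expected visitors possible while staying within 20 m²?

612

2×armor display uses 18 of the 20 m² and totals 612.
The spare 2 m² is too small for any remaining exhibit, and no exchange beats 612.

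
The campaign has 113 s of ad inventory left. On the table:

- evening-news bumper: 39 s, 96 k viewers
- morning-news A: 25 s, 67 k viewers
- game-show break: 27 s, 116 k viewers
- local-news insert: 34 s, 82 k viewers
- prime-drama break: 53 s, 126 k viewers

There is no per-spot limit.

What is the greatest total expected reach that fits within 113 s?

Density check — game-show break 4.30, morning-news A 2.68, evening-news bumper 2.46, local-news insert 2.41 are the best per s.
Taking 4×game-show break: 108 s used, 464 in expected reach.
Every other selection either busts 113 s or fails to beat 464.

464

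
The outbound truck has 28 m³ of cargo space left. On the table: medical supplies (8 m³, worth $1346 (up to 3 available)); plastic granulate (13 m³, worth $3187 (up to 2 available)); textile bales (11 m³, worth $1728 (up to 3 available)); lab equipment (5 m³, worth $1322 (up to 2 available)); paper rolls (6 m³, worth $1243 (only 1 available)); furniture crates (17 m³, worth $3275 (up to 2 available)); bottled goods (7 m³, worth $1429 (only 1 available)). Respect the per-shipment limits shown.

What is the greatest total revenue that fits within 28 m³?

6374

By revenue per m³: lab equipment 264.40, plastic granulate 245.15, paper rolls 207.17 lead.
Greedy by ratio would take plastic granulate + 2×lab equipment: 23 m³ used, total 5831.
Dropping 2×lab equipment frees 10 m³; slotting in plastic granulate (13 m³) lifts the total to 6374 at 26 m³.
That's the maximum — no swap from here does better than 6374.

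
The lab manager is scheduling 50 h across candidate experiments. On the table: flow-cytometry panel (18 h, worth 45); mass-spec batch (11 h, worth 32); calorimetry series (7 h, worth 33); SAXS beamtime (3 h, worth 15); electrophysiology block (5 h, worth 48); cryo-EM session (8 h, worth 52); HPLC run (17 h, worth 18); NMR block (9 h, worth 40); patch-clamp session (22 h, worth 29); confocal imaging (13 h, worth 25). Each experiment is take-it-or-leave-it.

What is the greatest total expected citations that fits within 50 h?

233

Density check — electrophysiology block 9.60, cryo-EM session 6.50, SAXS beamtime 5.00 are the best per h.
Taking the top-ratio experiments first gives mass-spec batch + calorimetry series + SAXS beamtime + electrophysiology block + cryo-EM session + NMR block for 220 (43 h).
The 11 h tied up in mass-spec batch is better spent on flow-cytometry panel — total rises to 233 (50 h).
Every other selection either busts 50 h or fails to beat 233.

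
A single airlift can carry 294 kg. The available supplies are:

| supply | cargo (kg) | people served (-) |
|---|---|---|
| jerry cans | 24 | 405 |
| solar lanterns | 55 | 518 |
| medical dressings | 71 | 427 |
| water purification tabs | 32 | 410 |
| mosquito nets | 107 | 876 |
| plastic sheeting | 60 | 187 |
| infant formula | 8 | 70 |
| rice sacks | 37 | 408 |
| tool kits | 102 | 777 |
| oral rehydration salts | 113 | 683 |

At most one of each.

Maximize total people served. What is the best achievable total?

2687

Ranking by ratio (people served/kg): jerry cans 16.88, water purification tabs 12.81, rice sacks 11.03.
The ratio ordering already packs tightly: jerry cans + solar lanterns + water purification tabs + mosquito nets + infant formula + rice sacks, 263 kg, 2687.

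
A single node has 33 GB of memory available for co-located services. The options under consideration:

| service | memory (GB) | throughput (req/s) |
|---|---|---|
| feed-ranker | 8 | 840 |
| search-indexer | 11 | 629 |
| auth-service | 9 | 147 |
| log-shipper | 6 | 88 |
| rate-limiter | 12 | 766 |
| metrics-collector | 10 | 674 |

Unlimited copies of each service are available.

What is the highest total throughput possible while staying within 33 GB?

3360

Taking 4×feed-ranker: 32 GB used, 3360 in throughput.
The spare 1 GB is too small for any remaining service, and no exchange beats 3360.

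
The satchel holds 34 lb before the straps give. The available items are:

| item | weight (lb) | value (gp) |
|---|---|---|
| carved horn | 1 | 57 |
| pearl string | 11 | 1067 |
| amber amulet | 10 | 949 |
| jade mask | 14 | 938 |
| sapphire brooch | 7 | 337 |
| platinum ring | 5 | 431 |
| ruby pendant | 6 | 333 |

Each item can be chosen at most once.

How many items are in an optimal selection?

5

Optimal total is 2841.
One optimal bundle: carved horn + pearl string + amber amulet + sapphire brooch + platinum ring (34 lb).
Every optimal selection uses 5 items.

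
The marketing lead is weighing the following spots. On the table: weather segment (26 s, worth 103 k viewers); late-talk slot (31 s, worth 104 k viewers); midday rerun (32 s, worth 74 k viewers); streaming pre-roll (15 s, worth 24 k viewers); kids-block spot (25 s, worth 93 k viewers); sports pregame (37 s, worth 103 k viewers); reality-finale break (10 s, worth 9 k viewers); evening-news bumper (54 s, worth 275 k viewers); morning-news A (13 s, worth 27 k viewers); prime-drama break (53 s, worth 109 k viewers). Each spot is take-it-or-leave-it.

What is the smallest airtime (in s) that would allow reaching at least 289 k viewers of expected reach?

67

Look for the lowest-airtime combination reaching 289.
evening-news bumper + morning-news A reaches 302 using 67 s.
Below 67 s the best achievable stays under 289.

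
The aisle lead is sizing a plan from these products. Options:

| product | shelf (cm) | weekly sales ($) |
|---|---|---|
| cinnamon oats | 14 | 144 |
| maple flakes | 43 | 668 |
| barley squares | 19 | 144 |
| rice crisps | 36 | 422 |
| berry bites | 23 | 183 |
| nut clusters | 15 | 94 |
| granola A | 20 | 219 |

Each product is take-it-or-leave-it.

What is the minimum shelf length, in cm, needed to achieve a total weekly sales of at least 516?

43

Need the lightest bundle worth ≥ 516.
maple flakes reaches 668 using 43 cm.
Any bundle with less than 43 cm falls short of 516.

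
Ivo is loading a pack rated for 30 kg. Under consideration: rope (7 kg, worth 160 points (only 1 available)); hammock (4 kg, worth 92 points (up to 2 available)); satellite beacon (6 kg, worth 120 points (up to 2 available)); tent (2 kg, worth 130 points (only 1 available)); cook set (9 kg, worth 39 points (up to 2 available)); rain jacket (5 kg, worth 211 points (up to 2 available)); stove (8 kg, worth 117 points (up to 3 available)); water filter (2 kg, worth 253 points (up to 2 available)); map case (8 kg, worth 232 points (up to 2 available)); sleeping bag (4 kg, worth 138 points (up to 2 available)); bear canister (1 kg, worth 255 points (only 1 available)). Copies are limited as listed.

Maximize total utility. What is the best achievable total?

By utility per kg: bear canister 255.00, water filter 126.50, tent 65.00 lead.
A density-first pass picks hammock + tent + 2×rain jacket + 2×water filter + 2×sleeping bag + bear canister — 1681 at 29 kg.
The 8 kg tied up in hammock and sleeping bag is better spent on map case — total rises to 1683 (29 kg).
That's the maximum — no swap from here does better than 1683.

1683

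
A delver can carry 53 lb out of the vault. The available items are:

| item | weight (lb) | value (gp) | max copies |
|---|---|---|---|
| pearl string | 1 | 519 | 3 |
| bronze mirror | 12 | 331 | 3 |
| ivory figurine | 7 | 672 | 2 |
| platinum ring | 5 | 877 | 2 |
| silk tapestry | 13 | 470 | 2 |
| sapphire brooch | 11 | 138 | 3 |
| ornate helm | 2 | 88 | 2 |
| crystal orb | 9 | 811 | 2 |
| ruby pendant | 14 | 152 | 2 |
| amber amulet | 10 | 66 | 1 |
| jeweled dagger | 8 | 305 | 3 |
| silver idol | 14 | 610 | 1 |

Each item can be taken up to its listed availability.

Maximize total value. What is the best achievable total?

6582

Taking the top-ratio items first gives 3×pearl string + 2×ivory figurine + 2×platinum ring + 2×ornate helm + 2×crystal orb for 6453 (49 lb).
The 4 lb tied up in 2×ornate helm is better spent on jeweled dagger — total rises to 6582 (53 lb).
No other feasible combination exceeds 6582.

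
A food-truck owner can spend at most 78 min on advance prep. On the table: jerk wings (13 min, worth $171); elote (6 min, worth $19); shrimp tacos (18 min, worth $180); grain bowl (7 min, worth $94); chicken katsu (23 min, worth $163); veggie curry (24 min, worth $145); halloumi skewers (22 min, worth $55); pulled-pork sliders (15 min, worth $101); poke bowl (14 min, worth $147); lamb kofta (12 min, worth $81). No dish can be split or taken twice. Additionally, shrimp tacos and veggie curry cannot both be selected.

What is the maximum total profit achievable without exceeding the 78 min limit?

755

Best packing: jerk wings + shrimp tacos + grain bowl + chicken katsu + poke bowl — 75 min, 755 total.
Every other selection either busts 78 min or breaks a pairing rule or fails to beat 755.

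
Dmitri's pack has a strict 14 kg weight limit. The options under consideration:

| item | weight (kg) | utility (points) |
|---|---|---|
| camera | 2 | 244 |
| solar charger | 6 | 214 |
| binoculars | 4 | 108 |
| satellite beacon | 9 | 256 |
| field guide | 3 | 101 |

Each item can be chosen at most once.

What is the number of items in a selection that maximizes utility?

Optimal total is 601.
One optimal bundle: camera + satellite beacon + field guide (14 kg).
Any selection reaching 601 contains exactly 3 items.

3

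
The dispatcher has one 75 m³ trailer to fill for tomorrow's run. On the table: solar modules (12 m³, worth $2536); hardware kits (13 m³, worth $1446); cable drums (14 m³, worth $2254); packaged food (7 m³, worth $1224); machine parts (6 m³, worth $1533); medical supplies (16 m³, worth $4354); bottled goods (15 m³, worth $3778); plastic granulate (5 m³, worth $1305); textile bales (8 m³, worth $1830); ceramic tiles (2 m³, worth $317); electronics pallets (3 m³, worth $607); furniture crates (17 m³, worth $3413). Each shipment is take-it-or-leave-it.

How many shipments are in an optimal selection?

7

Optimal total is 17533.
One optimal bundle: solar modules + medical supplies + bottled goods + plastic granulate + textile bales + ceramic tiles + furniture crates (75 m³).
Every optimal selection uses 7 shipments.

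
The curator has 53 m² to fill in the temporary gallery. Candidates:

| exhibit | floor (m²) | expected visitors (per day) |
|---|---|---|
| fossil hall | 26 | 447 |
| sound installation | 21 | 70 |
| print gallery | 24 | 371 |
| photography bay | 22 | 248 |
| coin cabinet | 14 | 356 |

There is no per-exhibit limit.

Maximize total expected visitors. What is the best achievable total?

Taking the top-ratio exhibits first gives 3×coin cabinet for 1068 (42 m²).
Replace coin cabinet with print gallery: the trade gains 15 net, giving 1083 at 52 m².
The spare 1 m² is too small for any remaining exhibit, and no exchange beats 1083.

1083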